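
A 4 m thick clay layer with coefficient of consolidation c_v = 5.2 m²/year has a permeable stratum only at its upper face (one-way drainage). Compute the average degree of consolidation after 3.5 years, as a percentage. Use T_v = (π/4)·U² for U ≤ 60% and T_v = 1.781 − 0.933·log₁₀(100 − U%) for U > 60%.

U ≈ 95.1 %

Drainage path length: H_d = H = 4 m (single drainage).
T_v = c_v·t/H_d² = 5.2×3.5/4² = 1.1375.
T_v = 1.1375 corresponds to the U > 60% branch:
U = 1 − 10^((1.781 − T_v)/0.933)/100 = 0.9511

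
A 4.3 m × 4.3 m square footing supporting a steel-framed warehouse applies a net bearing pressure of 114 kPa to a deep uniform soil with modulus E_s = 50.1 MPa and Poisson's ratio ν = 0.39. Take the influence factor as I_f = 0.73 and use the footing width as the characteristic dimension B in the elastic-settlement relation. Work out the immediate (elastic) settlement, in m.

S_e ≈ 0.00606 m

Immediate (elastic) settlement: S_e = q·B·(1−ν²)/E_s · I_f.
E_s = 50.1 MPa = 50100 kPa.
S_e = 114 × 4.3 × (1 − 0.39²) / 50100 × 0.73
    = 114 × 4.3 × 0.8479 / 50100 × 0.73
    = 0.006056 m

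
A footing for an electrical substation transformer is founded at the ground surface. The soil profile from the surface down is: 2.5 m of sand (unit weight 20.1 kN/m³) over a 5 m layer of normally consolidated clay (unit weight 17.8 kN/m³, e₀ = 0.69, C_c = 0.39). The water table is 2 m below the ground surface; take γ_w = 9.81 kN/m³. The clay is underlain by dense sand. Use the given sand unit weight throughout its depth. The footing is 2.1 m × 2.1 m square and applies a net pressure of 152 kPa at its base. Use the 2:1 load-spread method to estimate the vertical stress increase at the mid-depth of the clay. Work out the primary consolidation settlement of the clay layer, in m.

S_c ≈ 0.0928 m

Mid-depth of clay below the ground surface: z = 2.5 + 5/2 = 5 m.
Total vertical stress at mid-clay: σ_v = 20.1×2.5 + 17.8×2.5 = 94.75 kPa.
Pore pressure: u = 9.81×(5 − 2) = 29.43 kPa.
Initial effective stress: σ'_0 = σ_v − u = 94.75 − 29.43 = 65.32 kPa.
Stress increase at mid-clay by the 2:1 spreading method:
Δσ = qBL/((B+z)(L+z)) = 152×2.1×2.1/((2.1+5)(2.1+5)) = 13.297 kPa
Final effective stress: σ'_f = σ'_0 + Δσ = 65.32 + 13.297 = 78.617 kPa.
Normally consolidated clay, so the full stress increment lies on the virgin compression line:
S_c = C_c·H/(1+e₀)·log₁₀(σ'_f/σ'_0) = 0.39×5/(1+0.69)×log₁₀(78.617/65.32)
    = 1.1538 × 0.08047 = 0.09285 m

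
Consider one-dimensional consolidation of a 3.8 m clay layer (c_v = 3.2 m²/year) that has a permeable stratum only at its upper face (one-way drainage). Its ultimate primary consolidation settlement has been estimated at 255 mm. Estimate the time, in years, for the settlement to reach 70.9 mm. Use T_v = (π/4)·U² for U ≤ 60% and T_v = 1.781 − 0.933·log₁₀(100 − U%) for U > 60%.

t ≈ 0.274 years

Drainage path length: H_d = H = 3.8 m (single drainage).
U = S(t)/S_ult = 70.9/255 = 0.278.
U ≤ 60%: T_v = (π/4)·U² = (π/4)×0.27804² = 0.060716.
t = T_v·H_d²/c_v = 0.060716×3.8²/3.2 = 0.274 years.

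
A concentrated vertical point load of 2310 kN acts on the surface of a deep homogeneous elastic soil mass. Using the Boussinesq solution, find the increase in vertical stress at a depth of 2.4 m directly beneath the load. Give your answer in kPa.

Boussinesq vertical stress below a point load on an elastic half-space:
Δσ_z = 3P/(2πz²) · [1 + (r/z)²]^(−5/2)
r/z = 0/2.4 = 0; [1+(r/z)²]^(−5/2) = 1.
Δσ_z = 3×2310/(2π×2.4²) × 1 = 191.48 × 1 = 191.5 kPa

Δσ_z ≈ 191 kPa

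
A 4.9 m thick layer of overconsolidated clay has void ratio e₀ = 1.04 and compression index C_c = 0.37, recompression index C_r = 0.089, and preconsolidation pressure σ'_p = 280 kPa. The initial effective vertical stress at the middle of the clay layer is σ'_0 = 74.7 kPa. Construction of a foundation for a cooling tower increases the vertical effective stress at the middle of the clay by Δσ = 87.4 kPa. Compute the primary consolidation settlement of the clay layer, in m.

Final effective stress: σ'_f = 74.7 + 87.4 = 162.1 kPa.
σ'_f = 162.1 ≤ σ'_p = 280 kPa, so the clay remains overconsolidated and only the recompression index applies:
S_c = C_r·H/(1+e₀)·log₁₀(σ'_f/σ'_0) = 0.089×4.9/2.04×log₁₀(162.1/74.7)
    = 0.21378 × 0.33646 = 0.07193 m

S_c ≈ 0.0719 m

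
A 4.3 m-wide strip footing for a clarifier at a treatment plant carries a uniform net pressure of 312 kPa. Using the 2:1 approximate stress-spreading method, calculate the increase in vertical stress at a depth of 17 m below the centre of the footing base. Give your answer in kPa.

Δσ_z ≈ 63 kPa

By the 2:1 method the load spreads at 1 horizontal : 2 vertical, so at depth z the loaded area has grown by z in each plan dimension:
Δσ = qB/(B+z) = 312×4.3/(4.3+17) = 62.986 kPa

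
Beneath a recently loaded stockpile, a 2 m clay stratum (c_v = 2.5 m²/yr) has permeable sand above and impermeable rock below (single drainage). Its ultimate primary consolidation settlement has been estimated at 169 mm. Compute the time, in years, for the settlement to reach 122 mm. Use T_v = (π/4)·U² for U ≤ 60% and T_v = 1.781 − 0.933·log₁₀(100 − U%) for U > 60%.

Drainage path length: H_d = H = 2 m (single drainage).
U = S(t)/S_ult = 122/169 = 0.7219.
U > 60%: T_v = 1.781 − 0.933·log₁₀(100 − 72.189) = 0.43355.
t = T_v·H_d²/c_v = 0.43355×2²/2.5 = 0.6937 years.

t ≈ 0.694 years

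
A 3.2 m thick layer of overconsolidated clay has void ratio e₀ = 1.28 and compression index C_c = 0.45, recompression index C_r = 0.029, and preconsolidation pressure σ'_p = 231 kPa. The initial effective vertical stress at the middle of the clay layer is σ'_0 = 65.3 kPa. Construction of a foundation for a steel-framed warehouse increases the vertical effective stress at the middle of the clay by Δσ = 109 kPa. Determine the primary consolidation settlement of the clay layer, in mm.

S_c ≈ 17.4 mm

Final effective stress: σ'_f = 65.3 + 109 = 174.3 kPa.
σ'_f = 174.3 ≤ σ'_p = 231 kPa, so the clay remains overconsolidated and only the recompression index applies:
S_c = C_r·H/(1+e₀)·log₁₀(σ'_f/σ'_0) = 0.029×3.2/2.28×log₁₀(174.3/65.3)
    = 0.040702 × 0.42638 = 0.01735 m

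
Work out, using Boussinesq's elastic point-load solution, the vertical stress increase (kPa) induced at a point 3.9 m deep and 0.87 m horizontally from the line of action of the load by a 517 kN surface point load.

Δσ_z ≈ 14.4 kPa

Boussinesq vertical stress below a point load on an elastic half-space:
Δσ_z = 3P/(2πz²) · [1 + (r/z)²]^(−5/2)
r/z = 0.87/3.9 = 0.22308; [1+(r/z)²]^(−5/2) = 0.88567.
Δσ_z = 3×517/(2π×3.9²) × 0.88567 = 16.229 × 0.88567 = 14.37 kPa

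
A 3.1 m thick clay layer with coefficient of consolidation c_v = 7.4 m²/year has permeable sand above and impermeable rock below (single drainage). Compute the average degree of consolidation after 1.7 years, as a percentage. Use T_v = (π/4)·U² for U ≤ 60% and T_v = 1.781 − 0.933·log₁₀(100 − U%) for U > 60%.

Drainage path length: H_d = H = 3.1 m (single drainage).
T_v = c_v·t/H_d² = 7.4×1.7/3.1² = 1.3091.
T_v = 1.3091 corresponds to the U > 60% branch:
U = 1 − 10^((1.781 − T_v)/0.933)/100 = 0.968

U ≈ 96.8 %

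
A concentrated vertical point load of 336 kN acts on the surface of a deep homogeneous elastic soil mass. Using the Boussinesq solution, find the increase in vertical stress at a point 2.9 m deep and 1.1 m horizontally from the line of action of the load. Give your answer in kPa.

Boussinesq vertical stress below a point load on an elastic half-space:
Δσ_z = 3P/(2πz²) · [1 + (r/z)²]^(−5/2)
r/z = 1.1/2.9 = 0.37931; [1+(r/z)²]^(−5/2) = 0.71458.
Δσ_z = 3×336/(2π×2.9²) × 0.71458 = 19.076 × 0.71458 = 13.63 kPa

Δσ_z ≈ 13.6 kPa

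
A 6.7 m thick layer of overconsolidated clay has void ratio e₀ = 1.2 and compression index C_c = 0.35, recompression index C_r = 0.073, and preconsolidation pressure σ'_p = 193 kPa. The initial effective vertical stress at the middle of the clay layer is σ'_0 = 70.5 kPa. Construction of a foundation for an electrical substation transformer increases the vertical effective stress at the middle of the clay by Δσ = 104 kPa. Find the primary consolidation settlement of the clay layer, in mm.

Final effective stress: σ'_f = 70.5 + 104 = 174.5 kPa.
σ'_f = 174.5 ≤ σ'_p = 193 kPa, so the clay remains overconsolidated and only the recompression index applies:
S_c = C_r·H/(1+e₀)·log₁₀(σ'_f/σ'_0) = 0.073×6.7/2.2×log₁₀(174.5/70.5)
    = 0.22232 × 0.39361 = 0.08751 m

S_c ≈ 87.5 mm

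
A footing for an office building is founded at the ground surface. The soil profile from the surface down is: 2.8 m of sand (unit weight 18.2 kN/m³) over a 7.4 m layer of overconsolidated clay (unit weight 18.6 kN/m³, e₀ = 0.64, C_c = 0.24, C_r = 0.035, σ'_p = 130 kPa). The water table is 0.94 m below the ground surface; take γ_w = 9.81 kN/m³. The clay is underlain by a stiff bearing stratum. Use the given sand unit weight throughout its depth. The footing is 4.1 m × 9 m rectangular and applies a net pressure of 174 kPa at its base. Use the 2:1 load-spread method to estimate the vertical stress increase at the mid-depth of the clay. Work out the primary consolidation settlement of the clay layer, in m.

S_c ≈ 0.0322 m

Mid-depth of clay below the ground surface: z = 2.8 + 7.4/2 = 6.5 m.
Total vertical stress at mid-clay: σ_v = 18.2×2.8 + 18.6×3.7 = 119.78 kPa.
Pore pressure: u = 9.81×(6.5 − 0.94) = 54.544 kPa.
Initial effective stress: σ'_0 = σ_v − u = 119.78 − 54.544 = 65.236 kPa.
Stress increase at mid-clay by the 2:1 spreading method:
Δσ = qBL/((B+z)(L+z)) = 174×4.1×9/((4.1+6.5)(9+6.5)) = 39.079 kPa
Final effective stress: σ'_f = 65.236 + 39.079 = 104.31 kPa.
σ'_f = 104.31 ≤ σ'_p = 130 kPa, so the clay remains overconsolidated and only the recompression index applies:
S_c = C_r·H/(1+e₀)·log₁₀(σ'_f/σ'_0) = 0.035×7.4/1.64×log₁₀(104.31/65.236)
    = 0.15793 × 0.20384 = 0.03219 m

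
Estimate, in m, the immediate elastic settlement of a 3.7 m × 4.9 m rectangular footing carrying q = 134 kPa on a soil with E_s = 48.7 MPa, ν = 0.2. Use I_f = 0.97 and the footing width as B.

Immediate (elastic) settlement: S_e = q·B·(1−ν²)/E_s · I_f.
E_s = 48.7 MPa = 48700 kPa.
S_e = 134 × 3.7 × (1 − 0.2²) / 48700 × 0.97
    = 134 × 3.7 × 0.96 / 48700 × 0.97
    = 0.00948 m

S_e ≈ 0.00948 m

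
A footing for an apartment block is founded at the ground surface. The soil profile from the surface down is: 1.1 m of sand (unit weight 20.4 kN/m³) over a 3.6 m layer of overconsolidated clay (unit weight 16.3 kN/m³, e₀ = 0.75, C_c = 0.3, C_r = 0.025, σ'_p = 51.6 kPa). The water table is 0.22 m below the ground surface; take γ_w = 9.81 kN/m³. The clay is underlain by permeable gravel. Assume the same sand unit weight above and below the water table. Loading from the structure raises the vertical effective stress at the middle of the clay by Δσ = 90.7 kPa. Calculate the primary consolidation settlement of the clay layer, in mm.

Mid-depth of clay below the ground surface: z = 1.1 + 3.6/2 = 2.9 m.
Total vertical stress at mid-clay: σ_v = 20.4×1.1 + 16.3×1.8 = 51.78 kPa.
Pore pressure: u = 9.81×(2.9 − 0.22) = 26.291 kPa.
Initial effective stress: σ'_0 = σ_v − u = 51.78 − 26.291 = 25.489 kPa.
Final effective stress: σ'_f = 25.489 + 90.7 = 116.19 kPa.
σ'_f = 116.19 > σ'_p = 51.6 kPa, so the stress path crosses the preconsolidation pressure — recompression up to σ'_p, then virgin compression beyond:
S_c = H/(1+e₀)·[C_r·log₁₀(σ'_p/σ'_0) + C_c·log₁₀(σ'_f/σ'_p)]
    = 3.6/1.75 × [0.025×log₁₀(51.6/25.489) + 0.3×log₁₀(116.19/51.6)]
    = 2.0571 × [0.0076574 + 0.10576] = 0.2333 m

S_c ≈ 233 mm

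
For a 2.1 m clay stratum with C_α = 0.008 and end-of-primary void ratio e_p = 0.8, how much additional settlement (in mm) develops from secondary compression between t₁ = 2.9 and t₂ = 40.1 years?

S_s ≈ 10.6 mm

Secondary compression: S_s = C_α·H/(1+e_p)·log₁₀(t₂/t₁)
S_s = 0.008×2.1/(1+0.8)×log₁₀(40.1/2.9)
    = 0.009333 × 1.141 = 0.01065 m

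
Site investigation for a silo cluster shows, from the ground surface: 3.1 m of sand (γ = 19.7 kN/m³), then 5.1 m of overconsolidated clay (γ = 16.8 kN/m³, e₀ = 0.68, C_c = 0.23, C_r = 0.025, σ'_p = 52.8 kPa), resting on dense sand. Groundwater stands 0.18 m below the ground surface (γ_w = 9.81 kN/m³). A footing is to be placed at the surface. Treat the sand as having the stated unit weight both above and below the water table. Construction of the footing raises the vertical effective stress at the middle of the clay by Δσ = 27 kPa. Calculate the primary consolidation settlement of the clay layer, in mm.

S_c ≈ 117 mm

Mid-depth of clay below the ground surface: z = 3.1 + 5.1/2 = 5.65 m.
Total vertical stress at mid-clay: σ_v = 19.7×3.1 + 16.8×2.55 = 103.91 kPa.
Pore pressure: u = 9.81×(5.65 − 0.18) = 53.661 kPa.
Initial effective stress: σ'_0 = σ_v − u = 103.91 − 53.661 = 50.249 kPa.
Final effective stress: σ'_f = 50.249 + 27 = 77.249 kPa.
σ'_f = 77.249 > σ'_p = 52.8 kPa, so the stress path crosses the preconsolidation pressure — recompression up to σ'_p, then virgin compression beyond:
S_c = H/(1+e₀)·[C_r·log₁₀(σ'_p/σ'_0) + C_c·log₁₀(σ'_f/σ'_p)]
    = 5.1/1.68 × [0.025×log₁₀(52.8/50.249) + 0.23×log₁₀(77.249/52.8)]
    = 3.0357 × [0.00053766 + 0.03801] = 0.117 m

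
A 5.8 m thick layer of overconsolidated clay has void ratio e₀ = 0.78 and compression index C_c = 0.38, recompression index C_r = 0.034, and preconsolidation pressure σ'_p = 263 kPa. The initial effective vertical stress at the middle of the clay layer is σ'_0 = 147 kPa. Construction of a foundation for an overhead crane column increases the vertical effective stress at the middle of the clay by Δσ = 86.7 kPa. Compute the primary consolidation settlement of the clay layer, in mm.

Final effective stress: σ'_f = 147 + 86.7 = 233.7 kPa.
σ'_f = 233.7 ≤ σ'_p = 263 kPa, so the clay remains overconsolidated and only the recompression index applies:
S_c = C_r·H/(1+e₀)·log₁₀(σ'_f/σ'_0) = 0.034×5.8/1.78×log₁₀(233.7/147)
    = 0.11079 × 0.20134 = 0.02231 m

S_c ≈ 22.3 mm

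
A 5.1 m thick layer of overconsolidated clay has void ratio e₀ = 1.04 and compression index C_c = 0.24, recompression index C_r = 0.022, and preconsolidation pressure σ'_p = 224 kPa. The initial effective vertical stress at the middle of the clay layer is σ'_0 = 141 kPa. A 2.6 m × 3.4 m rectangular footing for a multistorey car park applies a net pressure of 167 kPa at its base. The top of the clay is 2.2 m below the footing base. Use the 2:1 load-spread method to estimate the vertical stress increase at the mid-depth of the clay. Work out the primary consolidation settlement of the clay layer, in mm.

S_c ≈ 3.85 mm

Mid-depth of clay below the footing base: z = 2.2 + 5.1/2 = 4.75 m.
Stress increase at mid-clay by the 2:1 spreading method:
Δσ = qBL/((B+z)(L+z)) = 167×2.6×3.4/((2.6+4.75)(3.4+4.75)) = 24.645 kPa
Final effective stress: σ'_f = 141 + 24.645 = 165.65 kPa.
σ'_f = 165.65 ≤ σ'_p = 224 kPa, so the clay remains overconsolidated and only the recompression index applies:
S_c = C_r·H/(1+e₀)·log₁₀(σ'_f/σ'_0) = 0.022×5.1/2.04×log₁₀(165.65/141)
    = 0.055 × 0.069972 = 0.003848 m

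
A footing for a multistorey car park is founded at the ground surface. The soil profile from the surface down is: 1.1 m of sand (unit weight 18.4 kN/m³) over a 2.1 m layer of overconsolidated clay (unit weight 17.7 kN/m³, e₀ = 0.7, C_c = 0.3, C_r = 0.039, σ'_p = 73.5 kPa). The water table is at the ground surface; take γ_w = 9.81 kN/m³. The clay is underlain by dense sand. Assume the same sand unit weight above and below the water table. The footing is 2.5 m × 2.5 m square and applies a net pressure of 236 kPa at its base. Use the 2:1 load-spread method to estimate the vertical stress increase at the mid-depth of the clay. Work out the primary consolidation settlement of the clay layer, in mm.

Mid-depth of clay below the ground surface: z = 1.1 + 2.1/2 = 2.15 m.
Total vertical stress at mid-clay: σ_v = 18.4×1.1 + 17.7×1.05 = 38.825 kPa.
Pore pressure: u = 9.81×(2.15 − 0) = 21.091 kPa.
Initial effective stress: σ'_0 = σ_v − u = 38.825 − 21.091 = 17.734 kPa.
Stress increase at mid-clay by the 2:1 spreading method:
Δσ = qBL/((B+z)(L+z)) = 236×2.5×2.5/((2.5+2.15)(2.5+2.15)) = 68.216 kPa
Final effective stress: σ'_f = 17.734 + 68.216 = 85.95 kPa.
σ'_f = 85.95 > σ'_p = 73.5 kPa, so the stress path crosses the preconsolidation pressure — recompression up to σ'_p, then virgin compression beyond:
S_c = H/(1+e₀)·[C_r·log₁₀(σ'_p/σ'_0) + C_c·log₁₀(σ'_f/σ'_p)]
    = 2.1/1.7 × [0.039×log₁₀(73.5/17.734) + 0.3×log₁₀(85.95/73.5)]
    = 1.2353 × [0.024082 + 0.020388] = 0.05493 m

S_c ≈ 54.9 mm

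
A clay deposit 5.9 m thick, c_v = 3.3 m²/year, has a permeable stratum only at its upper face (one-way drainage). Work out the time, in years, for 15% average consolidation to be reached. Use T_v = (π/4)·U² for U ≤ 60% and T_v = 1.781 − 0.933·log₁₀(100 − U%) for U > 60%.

t ≈ 0.186 years

Drainage path length: H_d = H = 5.9 m (single drainage).
U ≤ 60%: T_v = (π/4)·U² = (π/4)×0.15² = 0.017671.
t = T_v·H_d²/c_v = 0.017671×5.9²/3.3 = 0.1864 years.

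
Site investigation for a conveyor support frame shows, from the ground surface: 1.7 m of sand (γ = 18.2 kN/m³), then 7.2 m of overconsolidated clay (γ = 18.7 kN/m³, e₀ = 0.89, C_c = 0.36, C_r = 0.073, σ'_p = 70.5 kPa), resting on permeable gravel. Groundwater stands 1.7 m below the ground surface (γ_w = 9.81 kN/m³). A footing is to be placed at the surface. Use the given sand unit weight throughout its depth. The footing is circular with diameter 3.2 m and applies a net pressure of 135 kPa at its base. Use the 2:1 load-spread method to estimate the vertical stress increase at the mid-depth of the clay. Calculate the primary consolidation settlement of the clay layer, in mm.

S_c ≈ 104 mm

Mid-depth of clay below the ground surface: z = 1.7 + 7.2/2 = 5.3 m.
Total vertical stress at mid-clay: σ_v = 18.2×1.7 + 18.7×3.6 = 98.26 kPa.
Pore pressure: u = 9.81×(5.3 − 1.7) = 35.316 kPa.
Initial effective stress: σ'_0 = σ_v − u = 98.26 − 35.316 = 62.944 kPa.
Stress increase at mid-clay by the 2:1 spreading method:
Δσ ≈ qD²/(D+z)² = 135×3.2²/(3.2+5.3)² = 19.134 kPa
Final effective stress: σ'_f = 62.944 + 19.134 = 82.078 kPa.
σ'_f = 82.078 > σ'_p = 70.5 kPa, so the stress path crosses the preconsolidation pressure — recompression up to σ'_p, then virgin compression beyond:
S_c = H/(1+e₀)·[C_r·log₁₀(σ'_p/σ'_0) + C_c·log₁₀(σ'_f/σ'_p)]
    = 7.2/1.89 × [0.073×log₁₀(70.5/62.944) + 0.36×log₁₀(82.078/70.5)]
    = 3.8095 × [0.0035941 + 0.023774] = 0.1043 m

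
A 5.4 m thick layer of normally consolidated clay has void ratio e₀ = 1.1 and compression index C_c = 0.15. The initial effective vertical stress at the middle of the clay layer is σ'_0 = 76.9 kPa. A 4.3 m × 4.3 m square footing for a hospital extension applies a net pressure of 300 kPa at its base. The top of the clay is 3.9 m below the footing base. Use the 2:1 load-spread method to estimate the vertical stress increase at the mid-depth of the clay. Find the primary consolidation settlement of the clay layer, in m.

Mid-depth of clay below the footing base: z = 3.9 + 5.4/2 = 6.6 m.
Stress increase at mid-clay by the 2:1 spreading method:
Δσ = qBL/((B+z)(L+z)) = 300×4.3×4.3/((4.3+6.6)(4.3+6.6)) = 46.688 kPa
Final effective stress: σ'_f = σ'_0 + Δσ = 76.9 + 46.688 = 123.59 kPa.
Normally consolidated clay, so the full stress increment lies on the virgin compression line:
S_c = C_c·H/(1+e₀)·log₁₀(σ'_f/σ'_0) = 0.15×5.4/(1+1.1)×log₁₀(123.59/76.9)
    = 0.38571 × 0.20606 = 0.07948 m

S_c ≈ 0.0795 m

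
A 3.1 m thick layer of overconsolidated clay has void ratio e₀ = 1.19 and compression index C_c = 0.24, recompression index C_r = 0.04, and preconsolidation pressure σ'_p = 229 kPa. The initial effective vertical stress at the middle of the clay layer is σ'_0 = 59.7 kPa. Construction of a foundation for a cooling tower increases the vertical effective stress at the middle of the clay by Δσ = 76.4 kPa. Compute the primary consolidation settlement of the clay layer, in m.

Final effective stress: σ'_f = 59.7 + 76.4 = 136.1 kPa.
σ'_f = 136.1 ≤ σ'_p = 229 kPa, so the clay remains overconsolidated and only the recompression index applies:
S_c = C_r·H/(1+e₀)·log₁₀(σ'_f/σ'_0) = 0.04×3.1/2.19×log₁₀(136.1/59.7)
    = 0.05662 × 0.35788 = 0.02026 m

S_c ≈ 0.0203 m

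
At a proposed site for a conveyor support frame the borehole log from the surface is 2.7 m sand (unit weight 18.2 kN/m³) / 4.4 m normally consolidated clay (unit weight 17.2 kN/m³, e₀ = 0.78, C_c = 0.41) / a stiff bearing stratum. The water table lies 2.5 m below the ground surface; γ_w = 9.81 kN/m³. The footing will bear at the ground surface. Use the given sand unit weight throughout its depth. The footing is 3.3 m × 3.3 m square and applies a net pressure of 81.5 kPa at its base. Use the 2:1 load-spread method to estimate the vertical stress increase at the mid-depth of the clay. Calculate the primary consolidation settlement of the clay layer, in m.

S_c ≈ 0.0832 m

Mid-depth of clay below the ground surface: z = 2.7 + 4.4/2 = 4.9 m.
Total vertical stress at mid-clay: σ_v = 18.2×2.7 + 17.2×2.2 = 86.98 kPa.
Pore pressure: u = 9.81×(4.9 − 2.5) = 23.544 kPa.
Initial effective stress: σ'_0 = σ_v − u = 86.98 − 23.544 = 63.436 kPa.
Stress increase at mid-clay by the 2:1 spreading method:
Δσ = qBL/((B+z)(L+z)) = 81.5×3.3×3.3/((3.3+4.9)(3.3+4.9)) = 13.2 kPa
Final effective stress: σ'_f = σ'_0 + Δσ = 63.436 + 13.2 = 76.636 kPa.
Normally consolidated clay, so the full stress increment lies on the virgin compression line:
S_c = C_c·H/(1+e₀)·log₁₀(σ'_f/σ'_0) = 0.41×4.4/(1+0.78)×log₁₀(76.636/63.436)
    = 1.0135 × 0.082097 = 0.08321 m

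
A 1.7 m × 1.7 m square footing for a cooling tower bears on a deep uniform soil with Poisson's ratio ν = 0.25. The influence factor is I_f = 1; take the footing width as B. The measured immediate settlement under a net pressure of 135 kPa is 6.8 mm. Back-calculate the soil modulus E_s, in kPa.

E_s ≈ 31600 kPa

S_e = q·B·(1−ν²)/E_s · I_f  ⇒  E_s = q·B·(1−ν²)·I_f / S_e.
E_s = 135 × 1.7 × 0.9375 × 1 / 0.0068 = 31640 kPa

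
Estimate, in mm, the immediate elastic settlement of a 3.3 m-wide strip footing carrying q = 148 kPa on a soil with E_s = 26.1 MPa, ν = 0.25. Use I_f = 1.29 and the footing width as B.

Immediate (elastic) settlement: S_e = q·B·(1−ν²)/E_s · I_f.
E_s = 26.1 MPa = 26100 kPa.
S_e = 148 × 3.3 × (1 − 0.25²) / 26100 × 1.29
    = 148 × 3.3 × 0.9375 / 26100 × 1.29
    = 0.02263 m = 22.63 mm

S_e ≈ 22.6 mm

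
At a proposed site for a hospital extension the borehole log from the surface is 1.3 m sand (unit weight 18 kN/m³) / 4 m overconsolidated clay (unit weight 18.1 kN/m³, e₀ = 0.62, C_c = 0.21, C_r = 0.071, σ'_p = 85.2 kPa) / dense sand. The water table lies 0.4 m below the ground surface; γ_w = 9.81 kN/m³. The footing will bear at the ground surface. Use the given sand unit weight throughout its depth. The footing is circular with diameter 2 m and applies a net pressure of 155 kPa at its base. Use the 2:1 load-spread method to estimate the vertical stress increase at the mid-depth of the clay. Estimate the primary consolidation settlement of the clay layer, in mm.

Mid-depth of clay below the ground surface: z = 1.3 + 4/2 = 3.3 m.
Total vertical stress at mid-clay: σ_v = 18×1.3 + 18.1×2 = 59.6 kPa.
Pore pressure: u = 9.81×(3.3 − 0.4) = 28.449 kPa.
Initial effective stress: σ'_0 = σ_v − u = 59.6 − 28.449 = 31.151 kPa.
Stress increase at mid-clay by the 2:1 spreading method:
Δσ ≈ qD²/(D+z)² = 155×2²/(2+3.3)² = 22.072 kPa
Final effective stress: σ'_f = 31.151 + 22.072 = 53.223 kPa.
σ'_f = 53.223 ≤ σ'_p = 85.2 kPa, so the clay remains overconsolidated and only the recompression index applies:
S_c = C_r·H/(1+e₀)·log₁₀(σ'_f/σ'_0) = 0.071×4/1.62×log₁₀(53.223/31.151)
    = 0.17531 × 0.23263 = 0.04078 m

S_c ≈ 40.8 mm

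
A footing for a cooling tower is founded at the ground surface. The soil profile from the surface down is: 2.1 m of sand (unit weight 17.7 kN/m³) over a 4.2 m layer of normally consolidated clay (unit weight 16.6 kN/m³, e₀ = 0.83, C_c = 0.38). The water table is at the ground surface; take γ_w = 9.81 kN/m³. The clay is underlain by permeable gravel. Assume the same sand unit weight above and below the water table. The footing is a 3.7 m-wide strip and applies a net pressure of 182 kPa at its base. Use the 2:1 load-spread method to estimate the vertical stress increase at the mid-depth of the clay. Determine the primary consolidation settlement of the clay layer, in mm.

Mid-depth of clay below the ground surface: z = 2.1 + 4.2/2 = 4.2 m.
Total vertical stress at mid-clay: σ_v = 17.7×2.1 + 16.6×2.1 = 72.03 kPa.
Pore pressure: u = 9.81×(4.2 − 0) = 41.202 kPa.
Initial effective stress: σ'_0 = σ_v − u = 72.03 − 41.202 = 30.828 kPa.
Stress increase at mid-clay by the 2:1 spreading method:
Δσ = qB/(B+z) = 182×3.7/(3.7+4.2) = 85.241 kPa
Final effective stress: σ'_f = σ'_0 + Δσ = 30.828 + 85.241 = 116.07 kPa.
Normally consolidated clay, so the full stress increment lies on the virgin compression line:
S_c = C_c·H/(1+e₀)·log₁₀(σ'_f/σ'_0) = 0.38×4.2/(1+0.83)×log₁₀(116.07/30.828)
    = 0.87213 × 0.57577 = 0.5021 m

S_c ≈ 502 mm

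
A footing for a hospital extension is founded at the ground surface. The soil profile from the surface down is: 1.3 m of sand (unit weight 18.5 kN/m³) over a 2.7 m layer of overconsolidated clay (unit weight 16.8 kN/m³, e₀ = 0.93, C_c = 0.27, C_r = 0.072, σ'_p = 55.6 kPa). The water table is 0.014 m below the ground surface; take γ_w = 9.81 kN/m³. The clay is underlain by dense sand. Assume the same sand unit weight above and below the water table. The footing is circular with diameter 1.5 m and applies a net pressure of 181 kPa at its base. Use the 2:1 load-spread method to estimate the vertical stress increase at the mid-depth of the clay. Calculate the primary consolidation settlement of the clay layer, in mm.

S_c ≈ 33.1 mm

Mid-depth of clay below the ground surface: z = 1.3 + 2.7/2 = 2.65 m.
Total vertical stress at mid-clay: σ_v = 18.5×1.3 + 16.8×1.35 = 46.73 kPa.
Pore pressure: u = 9.81×(2.65 − 0.014) = 25.859 kPa.
Initial effective stress: σ'_0 = σ_v − u = 46.73 − 25.859 = 20.871 kPa.
Stress increase at mid-clay by the 2:1 spreading method:
Δσ ≈ qD²/(D+z)² = 181×1.5²/(1.5+2.65)² = 23.646 kPa
Final effective stress: σ'_f = 20.871 + 23.646 = 44.517 kPa.
σ'_f = 44.517 ≤ σ'_p = 55.6 kPa, so the clay remains overconsolidated and only the recompression index applies:
S_c = C_r·H/(1+e₀)·log₁₀(σ'_f/σ'_0) = 0.072×2.7/1.93×log₁₀(44.517/20.871)
    = 0.10073 × 0.32898 = 0.03314 m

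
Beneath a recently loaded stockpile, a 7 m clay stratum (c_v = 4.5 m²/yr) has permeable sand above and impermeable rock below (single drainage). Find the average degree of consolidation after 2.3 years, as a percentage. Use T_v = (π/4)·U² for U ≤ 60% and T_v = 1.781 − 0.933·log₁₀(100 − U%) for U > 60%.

U ≈ 51.9 %

Drainage path length: H_d = H = 7 m (single drainage).
T_v = c_v·t/H_d² = 4.5×2.3/7² = 0.21122.
T_v = 0.21122 corresponds to the U ≤ 60% branch:
U = √(4T_v/π) = 0.5186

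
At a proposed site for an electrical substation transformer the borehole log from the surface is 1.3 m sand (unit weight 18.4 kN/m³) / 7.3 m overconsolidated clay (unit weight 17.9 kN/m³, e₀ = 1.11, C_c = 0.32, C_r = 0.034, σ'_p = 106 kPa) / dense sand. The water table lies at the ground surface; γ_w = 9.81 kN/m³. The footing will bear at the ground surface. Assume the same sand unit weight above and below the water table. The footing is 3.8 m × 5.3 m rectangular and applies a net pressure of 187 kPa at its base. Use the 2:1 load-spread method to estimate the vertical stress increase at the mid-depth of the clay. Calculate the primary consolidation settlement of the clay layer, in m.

S_c ≈ 0.0362 m

Mid-depth of clay below the ground surface: z = 1.3 + 7.3/2 = 4.95 m.
Total vertical stress at mid-clay: σ_v = 18.4×1.3 + 17.9×3.65 = 89.255 kPa.
Pore pressure: u = 9.81×(4.95 − 0) = 48.56 kPa.
Initial effective stress: σ'_0 = σ_v − u = 89.255 − 48.56 = 40.695 kPa.
Stress increase at mid-clay by the 2:1 spreading method:
Δσ = qBL/((B+z)(L+z)) = 187×3.8×5.3/((3.8+4.95)(5.3+4.95)) = 41.992 kPa
Final effective stress: σ'_f = 40.695 + 41.992 = 82.687 kPa.
σ'_f = 82.687 ≤ σ'_p = 106 kPa, so the clay remains overconsolidated and only the recompression index applies:
S_c = C_r·H/(1+e₀)·log₁₀(σ'_f/σ'_0) = 0.034×7.3/2.11×log₁₀(82.687/40.695)
    = 0.11763 × 0.3079 = 0.03622 m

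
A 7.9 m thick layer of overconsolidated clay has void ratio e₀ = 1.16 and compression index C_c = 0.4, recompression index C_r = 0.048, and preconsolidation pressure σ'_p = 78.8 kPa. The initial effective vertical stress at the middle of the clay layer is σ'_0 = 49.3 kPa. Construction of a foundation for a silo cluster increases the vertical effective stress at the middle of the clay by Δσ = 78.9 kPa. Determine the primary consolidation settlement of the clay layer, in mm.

S_c ≈ 345 mm

Final effective stress: σ'_f = 49.3 + 78.9 = 128.2 kPa.
σ'_f = 128.2 > σ'_p = 78.8 kPa, so the stress path crosses the preconsolidation pressure — recompression up to σ'_p, then virgin compression beyond:
S_c = H/(1+e₀)·[C_r·log₁₀(σ'_p/σ'_0) + C_c·log₁₀(σ'_f/σ'_p)]
    = 7.9/2.16 × [0.048×log₁₀(78.8/49.3) + 0.4×log₁₀(128.2/78.8)]
    = 3.6574 × [0.0097766 + 0.084545] = 0.345 m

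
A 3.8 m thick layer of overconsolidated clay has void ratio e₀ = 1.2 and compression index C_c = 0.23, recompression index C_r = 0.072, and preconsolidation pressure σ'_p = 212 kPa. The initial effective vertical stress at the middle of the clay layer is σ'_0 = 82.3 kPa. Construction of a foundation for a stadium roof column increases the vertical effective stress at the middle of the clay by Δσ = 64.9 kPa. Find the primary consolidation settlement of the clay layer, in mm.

S_c ≈ 31.4 mm

Final effective stress: σ'_f = 82.3 + 64.9 = 147.2 kPa.
σ'_f = 147.2 ≤ σ'_p = 212 kPa, so the clay remains overconsolidated and only the recompression index applies:
S_c = C_r·H/(1+e₀)·log₁₀(σ'_f/σ'_0) = 0.072×3.8/2.2×log₁₀(147.2/82.3)
    = 0.12437 × 0.25251 = 0.0314 m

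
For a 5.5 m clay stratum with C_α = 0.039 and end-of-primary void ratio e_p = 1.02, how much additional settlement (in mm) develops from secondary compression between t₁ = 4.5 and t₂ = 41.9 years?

Secondary compression: S_s = C_α·H/(1+e_p)·log₁₀(t₂/t₁)
S_s = 0.039×5.5/(1+1.02)×log₁₀(41.9/4.5)
    = 0.1062 × 0.969 = 0.1029 m

S_s ≈ 103 mm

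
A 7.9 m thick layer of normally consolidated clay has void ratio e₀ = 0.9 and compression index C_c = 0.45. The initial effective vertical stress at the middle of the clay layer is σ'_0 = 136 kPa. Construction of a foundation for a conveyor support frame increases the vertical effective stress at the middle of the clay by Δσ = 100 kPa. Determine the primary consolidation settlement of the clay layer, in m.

S_c ≈ 0.448 m

Final effective stress: σ'_f = σ'_0 + Δσ = 136 + 100 = 236 kPa.
Normally consolidated clay, so the full stress increment lies on the virgin compression line:
S_c = C_c·H/(1+e₀)·log₁₀(σ'_f/σ'_0) = 0.45×7.9/(1+0.9)×log₁₀(236/136)
    = 1.8711 × 0.23937 = 0.4479 m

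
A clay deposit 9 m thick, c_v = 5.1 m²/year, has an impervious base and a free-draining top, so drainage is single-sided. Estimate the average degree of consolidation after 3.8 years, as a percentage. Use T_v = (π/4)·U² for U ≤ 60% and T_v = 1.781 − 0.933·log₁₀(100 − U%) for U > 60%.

U ≈ 55.2 %

Drainage path length: H_d = H = 9 m (single drainage).
T_v = c_v·t/H_d² = 5.1×3.8/9² = 0.23926.
T_v = 0.23926 corresponds to the U ≤ 60% branch:
U = √(4T_v/π) = 0.5519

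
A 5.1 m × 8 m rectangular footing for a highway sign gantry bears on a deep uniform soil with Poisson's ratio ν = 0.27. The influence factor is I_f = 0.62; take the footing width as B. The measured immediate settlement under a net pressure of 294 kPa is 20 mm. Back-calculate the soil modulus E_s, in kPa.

E_s ≈ 43100 kPa

S_e = q·B·(1−ν²)/E_s · I_f  ⇒  E_s = q·B·(1−ν²)·I_f / S_e.
E_s = 294 × 5.1 × 0.9271 × 0.62 / 0.02 = 43090 kPa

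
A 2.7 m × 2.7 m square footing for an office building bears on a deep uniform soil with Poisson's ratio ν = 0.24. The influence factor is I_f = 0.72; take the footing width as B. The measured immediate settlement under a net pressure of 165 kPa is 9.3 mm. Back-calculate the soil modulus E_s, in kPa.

E_s ≈ 32500 kPa

S_e = q·B·(1−ν²)/E_s · I_f  ⇒  E_s = q·B·(1−ν²)·I_f / S_e.
E_s = 165 × 2.7 × 0.9424 × 0.72 / 0.0093 = 32500 kPa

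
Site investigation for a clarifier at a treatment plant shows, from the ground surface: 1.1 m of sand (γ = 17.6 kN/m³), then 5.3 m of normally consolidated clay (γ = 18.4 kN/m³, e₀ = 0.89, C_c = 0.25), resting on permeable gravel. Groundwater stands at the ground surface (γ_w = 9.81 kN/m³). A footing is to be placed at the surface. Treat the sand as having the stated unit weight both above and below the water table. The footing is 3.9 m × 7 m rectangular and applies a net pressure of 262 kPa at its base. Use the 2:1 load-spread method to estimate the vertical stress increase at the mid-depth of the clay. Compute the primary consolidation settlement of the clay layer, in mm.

S_c ≈ 405 mm

Mid-depth of clay below the ground surface: z = 1.1 + 5.3/2 = 3.75 m.
Total vertical stress at mid-clay: σ_v = 17.6×1.1 + 18.4×2.65 = 68.12 kPa.
Pore pressure: u = 9.81×(3.75 − 0) = 36.788 kPa.
Initial effective stress: σ'_0 = σ_v − u = 68.12 − 36.788 = 31.332 kPa.
Stress increase at mid-clay by the 2:1 spreading method:
Δσ = qBL/((B+z)(L+z)) = 262×3.9×7/((3.9+3.75)(7+3.75)) = 86.975 kPa
Final effective stress: σ'_f = σ'_0 + Δσ = 31.332 + 86.975 = 118.31 kPa.
Normally consolidated clay, so the full stress increment lies on the virgin compression line:
S_c = C_c·H/(1+e₀)·log₁₀(σ'_f/σ'_0) = 0.25×5.3/(1+0.89)×log₁₀(118.31/31.332)
    = 0.70106 × 0.57703 = 0.4045 m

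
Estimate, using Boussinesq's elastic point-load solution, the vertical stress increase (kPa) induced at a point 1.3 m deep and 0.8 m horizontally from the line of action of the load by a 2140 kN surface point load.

Δσ_z ≈ 271 kPa

Boussinesq vertical stress below a point load on an elastic half-space:
Δσ_z = 3P/(2πz²) · [1 + (r/z)²]^(−5/2)
r/z = 0.8/1.3 = 0.61538; [1+(r/z)²]^(−5/2) = 0.44805.
Δσ_z = 3×2140/(2π×1.3²) × 0.44805 = 604.6 × 0.44805 = 270.9 kPa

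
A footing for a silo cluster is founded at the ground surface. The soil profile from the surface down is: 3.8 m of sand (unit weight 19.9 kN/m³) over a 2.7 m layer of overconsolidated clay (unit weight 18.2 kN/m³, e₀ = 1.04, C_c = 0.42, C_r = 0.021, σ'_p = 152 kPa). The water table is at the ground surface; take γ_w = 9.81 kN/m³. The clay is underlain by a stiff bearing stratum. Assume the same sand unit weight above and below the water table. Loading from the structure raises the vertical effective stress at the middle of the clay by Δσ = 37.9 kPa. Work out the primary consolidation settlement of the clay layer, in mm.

Mid-depth of clay below the ground surface: z = 3.8 + 2.7/2 = 5.15 m.
Total vertical stress at mid-clay: σ_v = 19.9×3.8 + 18.2×1.35 = 100.19 kPa.
Pore pressure: u = 9.81×(5.15 − 0) = 50.522 kPa.
Initial effective stress: σ'_0 = σ_v − u = 100.19 − 50.522 = 49.668 kPa.
Final effective stress: σ'_f = 49.668 + 37.9 = 87.568 kPa.
σ'_f = 87.568 ≤ σ'_p = 152 kPa, so the clay remains overconsolidated and only the recompression index applies:
S_c = C_r·H/(1+e₀)·log₁₀(σ'_f/σ'_0) = 0.021×2.7/2.04×log₁₀(87.568/49.668)
    = 0.027793 × 0.24627 = 0.006845 m

S_c ≈ 6.84 mm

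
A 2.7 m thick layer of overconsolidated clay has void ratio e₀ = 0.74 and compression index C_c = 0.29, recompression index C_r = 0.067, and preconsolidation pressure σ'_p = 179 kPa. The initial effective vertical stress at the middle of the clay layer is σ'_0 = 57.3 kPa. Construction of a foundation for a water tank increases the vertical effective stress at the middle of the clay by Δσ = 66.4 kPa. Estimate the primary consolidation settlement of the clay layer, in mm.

S_c ≈ 34.7 mm

Final effective stress: σ'_f = 57.3 + 66.4 = 123.7 kPa.
σ'_f = 123.7 ≤ σ'_p = 179 kPa, so the clay remains overconsolidated and only the recompression index applies:
S_c = C_r·H/(1+e₀)·log₁₀(σ'_f/σ'_0) = 0.067×2.7/1.74×log₁₀(123.7/57.3)
    = 0.10396 × 0.33422 = 0.03475 m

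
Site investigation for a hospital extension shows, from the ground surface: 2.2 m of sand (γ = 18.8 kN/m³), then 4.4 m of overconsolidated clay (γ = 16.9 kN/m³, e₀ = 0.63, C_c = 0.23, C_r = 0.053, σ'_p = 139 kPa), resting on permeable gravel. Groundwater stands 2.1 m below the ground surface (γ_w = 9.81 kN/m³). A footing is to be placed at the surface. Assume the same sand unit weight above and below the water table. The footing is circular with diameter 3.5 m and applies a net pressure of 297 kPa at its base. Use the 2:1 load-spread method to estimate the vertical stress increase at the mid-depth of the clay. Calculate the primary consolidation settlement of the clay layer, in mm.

S_c ≈ 44.3 mm

Mid-depth of clay below the ground surface: z = 2.2 + 4.4/2 = 4.4 m.
Total vertical stress at mid-clay: σ_v = 18.8×2.2 + 16.9×2.2 = 78.54 kPa.
Pore pressure: u = 9.81×(4.4 − 2.1) = 22.563 kPa.
Initial effective stress: σ'_0 = σ_v − u = 78.54 − 22.563 = 55.977 kPa.
Stress increase at mid-clay by the 2:1 spreading method:
Δσ ≈ qD²/(D+z)² = 297×3.5²/(3.5+4.4)² = 58.296 kPa
Final effective stress: σ'_f = 55.977 + 58.296 = 114.27 kPa.
σ'_f = 114.27 ≤ σ'_p = 139 kPa, so the clay remains overconsolidated and only the recompression index applies:
S_c = C_r·H/(1+e₀)·log₁₀(σ'_f/σ'_0) = 0.053×4.4/1.63×log₁₀(114.27/55.977)
    = 0.14307 × 0.30992 = 0.04434 m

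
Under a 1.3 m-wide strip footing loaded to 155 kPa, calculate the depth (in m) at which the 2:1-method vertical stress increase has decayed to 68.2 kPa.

2:1 spreading — at depth z the loaded area has grown by z in each plan dimension:
qB/(B+z) = Δσ_z ⇒ z = qB/Δσ_z − B = 155×1.3/68.2 − 1.3 = 1.655 m

z ≈ 1.65 m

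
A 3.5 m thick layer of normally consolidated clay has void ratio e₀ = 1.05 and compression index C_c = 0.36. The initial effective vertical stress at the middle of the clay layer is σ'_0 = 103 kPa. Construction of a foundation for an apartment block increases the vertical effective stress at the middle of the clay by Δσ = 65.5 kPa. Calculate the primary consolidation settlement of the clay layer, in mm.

S_c ≈ 131 mm

Final effective stress: σ'_f = σ'_0 + Δσ = 103 + 65.5 = 168.5 kPa.
Normally consolidated clay, so the full stress increment lies on the virgin compression line:
S_c = C_c·H/(1+e₀)·log₁₀(σ'_f/σ'_0) = 0.36×3.5/(1+1.05)×log₁₀(168.5/103)
    = 0.61463 × 0.21376 = 0.1314 m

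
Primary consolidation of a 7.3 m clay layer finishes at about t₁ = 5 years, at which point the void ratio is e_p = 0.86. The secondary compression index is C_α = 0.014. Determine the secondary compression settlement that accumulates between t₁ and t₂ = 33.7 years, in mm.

S_s ≈ 45.5 mm

Secondary compression: S_s = C_α·H/(1+e_p)·log₁₀(t₂/t₁)
S_s = 0.014×7.3/(1+0.86)×log₁₀(33.7/5)
    = 0.05495 × 0.8287 = 0.04553 m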